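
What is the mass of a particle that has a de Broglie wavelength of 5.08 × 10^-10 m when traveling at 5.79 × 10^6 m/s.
2.25 × 10^-31 kg

From the de Broglie relation λ = h/(mv), we solve for m:

m = h/(λv)
m = (6.626 × 10^-34 J·s) / (5.08 × 10^-10 m × 5.79 × 10^6 m/s)
m = 2.25 × 10^-31 kg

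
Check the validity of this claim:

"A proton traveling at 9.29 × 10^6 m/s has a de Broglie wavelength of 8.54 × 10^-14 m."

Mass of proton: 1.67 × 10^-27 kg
False

The claim is incorrect.

Using λ = h/(mv):
λ = (6.626 × 10^-34 J·s) / (1.67 × 10^-27 kg × 9.29 × 10^6 m/s)
λ = 4.27 × 10^-14 m

The actual wavelength differs from the claimed 8.54 × 10^-14 m.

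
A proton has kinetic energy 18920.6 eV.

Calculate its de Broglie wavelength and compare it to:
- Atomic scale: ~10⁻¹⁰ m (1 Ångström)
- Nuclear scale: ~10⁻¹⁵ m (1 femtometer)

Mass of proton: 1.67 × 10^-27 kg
λ = 2.08 × 10^-13 m, which is between nuclear and atomic scales.

Using λ = h/√(2mKE):

KE = 18920.6 eV = 3.031 × 10^-15 J

λ = h/√(2mKE)
λ = (6.626 × 10^-34 J·s) / √(2 × 1.67 × 10^-27 kg × 3.031 × 10^-15 J)
λ = 2.08 × 10^-13 m

Comparison:
- Atomic scale (10⁻¹⁰ m): λ is 0.0021× this size
- Nuclear scale (10⁻¹⁵ m): λ is 2.1e+02× this size

The wavelength is between nuclear and atomic scales.

This wavelength is appropriate for probing atomic structure but too large for nuclear physics experiments.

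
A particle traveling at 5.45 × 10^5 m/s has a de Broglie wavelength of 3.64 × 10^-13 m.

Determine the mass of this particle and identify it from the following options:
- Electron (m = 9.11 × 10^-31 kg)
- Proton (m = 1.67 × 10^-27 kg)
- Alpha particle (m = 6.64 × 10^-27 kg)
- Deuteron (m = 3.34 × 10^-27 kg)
The particle is a deuteron.

From λ = h/(mv), solve for mass:

m = h/(λv)
m = (6.626 × 10^-34 J·s) / (3.64 × 10^-13 m × 5.45 × 10^5 m/s)
m = 3.34 × 10^-27 kg

Comparing with the listed masses, this is closest to a deuteron.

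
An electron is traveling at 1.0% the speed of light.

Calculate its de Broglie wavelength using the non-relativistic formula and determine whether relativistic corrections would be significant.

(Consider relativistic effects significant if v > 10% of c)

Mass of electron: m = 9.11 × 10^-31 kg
No, relativistic corrections are not needed.

Using the non-relativistic de Broglie formula λ = h/(mv):

v = 1.0% × c = 2.998 × 10^6 m/s

λ = h/(mv)
λ = (6.626 × 10^-34 J·s) / (9.11 × 10^-31 kg × 2.998 × 10^6 m/s)
λ = 2.43 × 10^-10 m

Since v = 1.0% of c < 10% of c, relativistic corrections are NOT significant and this non-relativistic result is a good approximation.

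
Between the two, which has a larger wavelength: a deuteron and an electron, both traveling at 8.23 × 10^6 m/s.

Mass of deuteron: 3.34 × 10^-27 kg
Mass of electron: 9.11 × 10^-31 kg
The electron has the longer wavelength.

Using λ = h/(mv), since both particles have the same velocity, the wavelength depends only on mass.

For deuteron: λ₁ = h/(m₁v) = 2.41 × 10^-14 m
For electron: λ₂ = h/(m₂v) = 8.84 × 10^-11 m

Since λ ∝ 1/m at constant velocity, the lighter particle has the longer wavelength.

The electron has the longer de Broglie wavelength.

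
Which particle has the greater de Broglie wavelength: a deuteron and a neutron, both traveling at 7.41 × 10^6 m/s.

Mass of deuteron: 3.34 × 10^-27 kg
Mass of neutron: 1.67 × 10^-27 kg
The neutron has the longer wavelength.

Using λ = h/(mv), since both particles have the same velocity, the wavelength depends only on mass.

For deuteron: λ₁ = h/(m₁v) = 2.68 × 10^-14 m
For neutron: λ₂ = h/(m₂v) = 5.35 × 10^-14 m

Since λ ∝ 1/m at constant velocity, the lighter particle has the longer wavelength.

The neutron has the longer de Broglie wavelength.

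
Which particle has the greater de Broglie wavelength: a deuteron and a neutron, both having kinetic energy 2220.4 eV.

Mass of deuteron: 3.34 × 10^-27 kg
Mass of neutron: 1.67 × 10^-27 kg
The neutron has the longer wavelength.

Using λ = h/√(2mKE):

For deuteron: λ₁ = h/√(2m₁KE) = 4.30 × 10^-13 m
For neutron: λ₂ = h/√(2m₂KE) = 6.08 × 10^-13 m

Since λ ∝ 1/√m at constant kinetic energy, the lighter particle has the longer wavelength.

The neutron has the longer de Broglie wavelength.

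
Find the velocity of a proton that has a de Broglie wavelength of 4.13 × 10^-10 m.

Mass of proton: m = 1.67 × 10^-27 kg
9.61 × 10^2 m/s

From the de Broglie relation λ = h/(mv), we solve for v:

v = h/(mλ)
v = (6.626 × 10^-34 J·s) / (1.67 × 10^-27 kg × 4.13 × 10^-10 m)
v = 9.61 × 10^2 m/s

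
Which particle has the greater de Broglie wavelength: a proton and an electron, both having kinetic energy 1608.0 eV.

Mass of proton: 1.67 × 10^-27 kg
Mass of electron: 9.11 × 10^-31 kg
The electron has the longer wavelength.

Using λ = h/√(2mKE):

For proton: λ₁ = h/√(2m₁KE) = 7.14 × 10^-13 m
For electron: λ₂ = h/√(2m₂KE) = 3.06 × 10^-11 m

Since λ ∝ 1/√m at constant kinetic energy, the lighter particle has the longer wavelength.

The electron has the longer de Broglie wavelength.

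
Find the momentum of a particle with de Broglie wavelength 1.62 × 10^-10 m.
4.09 × 10^-24 kg·m/s

From the de Broglie relation λ = h/p, we solve for p:

p = h/λ
p = (6.626 × 10^-34 J·s) / (1.62 × 10^-10 m)
p = 4.09 × 10^-24 kg·m/s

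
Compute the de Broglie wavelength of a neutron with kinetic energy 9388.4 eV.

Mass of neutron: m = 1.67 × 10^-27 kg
2.96 × 10^-13 m

Using λ = h/√(2mKE):

First convert KE to Joules: KE = 9388.4 eV = 1.504 × 10^-15 J

λ = h/√(2mKE)
λ = (6.626 × 10^-34 J·s) / √(2 × 1.67 × 10^-27 kg × 1.504 × 10^-15 J)
λ = 2.96 × 10^-13 m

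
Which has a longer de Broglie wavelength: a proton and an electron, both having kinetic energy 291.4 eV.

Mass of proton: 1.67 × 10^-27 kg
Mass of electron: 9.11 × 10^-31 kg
The electron has the longer wavelength.

Using λ = h/√(2mKE):

For proton: λ₁ = h/√(2m₁KE) = 1.68 × 10^-12 m
For electron: λ₂ = h/√(2m₂KE) = 7.18 × 10^-11 m

Since λ ∝ 1/√m at constant kinetic energy, the lighter particle has the longer wavelength.

The electron has the longer de Broglie wavelength.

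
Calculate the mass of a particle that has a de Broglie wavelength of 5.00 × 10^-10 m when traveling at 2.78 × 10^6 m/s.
4.77 × 10^-31 kg

From the de Broglie relation λ = h/(mv), we solve for m:

m = h/(λv)
m = (6.626 × 10^-34 J·s) / (5.00 × 10^-10 m × 2.78 × 10^6 m/s)
m = 4.77 × 10^-31 kg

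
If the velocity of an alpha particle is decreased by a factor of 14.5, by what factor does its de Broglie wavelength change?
The wavelength increases by a factor of 14.5.

From λ = h/(mv), the wavelength is inversely proportional to velocity:

λ ∝ 1/v

If v → v/14.5, then λ → 14.5λ

When velocity is decreased by a factor of 14.5, the wavelength increases by a factor of 14.5.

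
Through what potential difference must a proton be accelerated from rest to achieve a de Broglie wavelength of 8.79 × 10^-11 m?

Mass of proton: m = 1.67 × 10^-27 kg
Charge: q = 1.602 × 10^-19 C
1.06 × 10^-1 V

From λ = h/√(2mqV), we solve for V:

λ² = h²/(2mqV)
V = h²/(2mqλ²)
V = (6.626 × 10^-34 J·s)² / (2 × 1.67 × 10^-27 kg × 1.602 × 10^-19 C × (8.79 × 10^-11 m)²)
V = 1.06 × 10^-1 V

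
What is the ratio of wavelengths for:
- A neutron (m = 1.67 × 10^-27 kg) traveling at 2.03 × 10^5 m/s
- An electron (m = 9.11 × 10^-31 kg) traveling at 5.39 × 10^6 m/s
λ₁/λ₂ = 0.0145

Using λ = h/(mv):

λ₁ = h/(m₁v₁) = 1.95 × 10^-12 m
λ₂ = h/(m₂v₂) = 1.35 × 10^-10 m

Ratio λ₁/λ₂ = (m₂v₂)/(m₁v₁)
         = (9.11 × 10^-31 kg × 5.39 × 10^6 m/s) / (1.67 × 10^-27 kg × 2.03 × 10^5 m/s)
         = 0.0145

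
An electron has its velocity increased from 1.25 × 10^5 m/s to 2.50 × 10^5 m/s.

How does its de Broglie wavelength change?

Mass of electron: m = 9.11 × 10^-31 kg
The wavelength decreases by a factor of 2.

Using λ = h/(mv):

Initial wavelength: λ₁ = h/(mv₁) = 5.82 × 10^-9 m
Final wavelength: λ₂ = h/(mv₂) = 2.91 × 10^-9 m

Since λ ∝ 1/v, when velocity increases by a factor of 2, the wavelength decreases by a factor of 2.

λ₂/λ₁ = v₁/v₂ = 1/2

The wavelength decreases by a factor of 2.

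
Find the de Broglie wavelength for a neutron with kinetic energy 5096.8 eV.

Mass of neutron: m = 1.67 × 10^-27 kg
4.01 × 10^-13 m

Using λ = h/√(2mKE):

First convert KE to Joules: KE = 5096.8 eV = 8.166 × 10^-16 J

λ = h/√(2mKE)
λ = (6.626 × 10^-34 J·s) / √(2 × 1.67 × 10^-27 kg × 8.166 × 10^-16 J)
λ = 4.01 × 10^-13 m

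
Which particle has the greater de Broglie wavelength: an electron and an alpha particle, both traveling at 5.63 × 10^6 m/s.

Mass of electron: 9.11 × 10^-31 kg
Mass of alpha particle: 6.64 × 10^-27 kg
The electron has the longer wavelength.

Using λ = h/(mv), since both particles have the same velocity, the wavelength depends only on mass.

For electron: λ₁ = h/(m₁v) = 1.29 × 10^-10 m
For alpha particle: λ₂ = h/(m₂v) = 1.77 × 10^-14 m

Since λ ∝ 1/m at constant velocity, the lighter particle has the longer wavelength.

The electron has the longer de Broglie wavelength.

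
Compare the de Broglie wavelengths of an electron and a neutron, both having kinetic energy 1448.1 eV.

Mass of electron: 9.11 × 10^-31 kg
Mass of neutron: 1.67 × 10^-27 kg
The electron has the longer wavelength.

Using λ = h/√(2mKE):

For electron: λ₁ = h/√(2m₁KE) = 3.22 × 10^-11 m
For neutron: λ₂ = h/√(2m₂KE) = 7.53 × 10^-13 m

Since λ ∝ 1/√m at constant kinetic energy, the lighter particle has the longer wavelength.

The electron has the longer de Broglie wavelength.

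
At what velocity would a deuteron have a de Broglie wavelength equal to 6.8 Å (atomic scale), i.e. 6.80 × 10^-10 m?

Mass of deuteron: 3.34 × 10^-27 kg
2.92 × 10^2 m/s

From λ = h/(mv), solve for v:

v = h/(mλ)
v = (6.626 × 10^-34 J·s) / (3.34 × 10^-27 kg × 6.80 × 10^-10 m)
v = 2.92 × 10^2 m/s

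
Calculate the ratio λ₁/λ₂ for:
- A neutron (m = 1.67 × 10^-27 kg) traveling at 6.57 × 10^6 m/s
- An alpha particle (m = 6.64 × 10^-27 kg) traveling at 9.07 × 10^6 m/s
λ₁/λ₂ = 5.49

Using λ = h/(mv):

λ₁ = h/(m₁v₁) = 6.04 × 10^-14 m
λ₂ = h/(m₂v₂) = 1.10 × 10^-14 m

Ratio λ₁/λ₂ = (m₂v₂)/(m₁v₁)
         = (6.64 × 10^-27 kg × 9.07 × 10^6 m/s) / (1.67 × 10^-27 kg × 6.57 × 10^6 m/s)
         = 5.49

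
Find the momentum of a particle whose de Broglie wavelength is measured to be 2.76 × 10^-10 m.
2.40 × 10^-24 kg·m/s

From the de Broglie relation λ = h/p, we solve for p:

p = h/λ
p = (6.626 × 10^-34 J·s) / (2.76 × 10^-10 m)
p = 2.40 × 10^-24 kg·m/s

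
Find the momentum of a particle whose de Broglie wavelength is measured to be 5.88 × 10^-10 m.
1.13 × 10^-24 kg·m/s

From the de Broglie relation λ = h/p, we solve for p:

p = h/λ
p = (6.626 × 10^-34 J·s) / (5.88 × 10^-10 m)
p = 1.13 × 10^-24 kg·m/s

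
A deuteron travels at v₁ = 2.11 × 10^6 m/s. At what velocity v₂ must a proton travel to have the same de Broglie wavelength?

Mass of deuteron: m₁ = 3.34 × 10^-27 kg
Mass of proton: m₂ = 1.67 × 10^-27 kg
v₂ = 4.22 × 10^6 m/s

For equal de Broglie wavelengths: λ₁ = λ₂

h/(m₁v₁) = h/(m₂v₂)
m₁v₁ = m₂v₂
v₂ = v₁ · (m₁/m₂)

v₂ = 2.11 × 10^6 m/s × (3.34 × 10^-27 kg / 1.67 × 10^-27 kg)
v₂ = 4.22 × 10^6 m/s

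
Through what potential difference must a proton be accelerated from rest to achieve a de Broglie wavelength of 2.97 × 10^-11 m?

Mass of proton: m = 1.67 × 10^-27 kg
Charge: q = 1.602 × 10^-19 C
9.30 × 10^-1 V

From λ = h/√(2mqV), we solve for V:

λ² = h²/(2mqV)
V = h²/(2mqλ²)
V = (6.626 × 10^-34 J·s)² / (2 × 1.67 × 10^-27 kg × 1.602 × 10^-19 C × (2.97 × 10^-11 m)²)
V = 9.30 × 10^-1 V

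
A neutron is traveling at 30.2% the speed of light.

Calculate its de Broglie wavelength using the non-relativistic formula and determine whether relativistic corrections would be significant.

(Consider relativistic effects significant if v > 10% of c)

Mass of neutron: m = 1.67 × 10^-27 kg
Yes, relativistic corrections are needed.

Using the non-relativistic de Broglie formula λ = h/(mv):

v = 30.2% × c = 9.054 × 10^7 m/s

λ = h/(mv)
λ = (6.626 × 10^-34 J·s) / (1.67 × 10^-27 kg × 9.054 × 10^7 m/s)
λ = 4.38 × 10^-15 m

Since v = 30.2% of c > 10% of c, relativistic corrections ARE significant and the actual wavelength would differ from this non-relativistic estimate.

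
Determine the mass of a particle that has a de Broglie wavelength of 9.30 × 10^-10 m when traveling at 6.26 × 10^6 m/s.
1.14 × 10^-31 kg

From the de Broglie relation λ = h/(mv), we solve for m:

m = h/(λv)
m = (6.626 × 10^-34 J·s) / (9.30 × 10^-10 m × 6.26 × 10^6 m/s)
m = 1.14 × 10^-31 kg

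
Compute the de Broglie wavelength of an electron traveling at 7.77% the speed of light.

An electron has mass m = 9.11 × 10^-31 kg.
3.12 × 10^-11 m

Using the de Broglie relation λ = h/(mv):

v = 7.77% × c = 2.329 × 10^7 m/s

λ = h/(mv)
λ = (6.626 × 10^-34 J·s) / (9.11 × 10^-31 kg × 2.329 × 10^7 m/s)
λ = 3.12 × 10^-11 m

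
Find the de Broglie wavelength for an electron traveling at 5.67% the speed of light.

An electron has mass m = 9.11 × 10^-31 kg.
4.28 × 10^-11 m

Using the de Broglie relation λ = h/(mv):

v = 5.67% × c = 1.700 × 10^7 m/s

λ = h/(mv)
λ = (6.626 × 10^-34 J·s) / (9.11 × 10^-31 kg × 1.700 × 10^7 m/s)
λ = 4.28 × 10^-11 m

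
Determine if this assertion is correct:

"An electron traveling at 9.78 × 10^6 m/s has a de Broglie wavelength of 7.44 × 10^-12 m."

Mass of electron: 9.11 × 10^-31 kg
False

The claim is incorrect.

Using λ = h/(mv):
λ = (6.626 × 10^-34 J·s) / (9.11 × 10^-31 kg × 9.78 × 10^6 m/s)
λ = 7.44 × 10^-11 m

The actual wavelength differs from the claimed 7.44 × 10^-12 m.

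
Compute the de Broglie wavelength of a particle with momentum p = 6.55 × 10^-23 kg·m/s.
1.01 × 10^-11 m

Using the de Broglie relation λ = h/p:

λ = h/p
λ = (6.626 × 10^-34 J·s) / (6.55 × 10^-23 kg·m/s)
λ = 1.01 × 10^-11 m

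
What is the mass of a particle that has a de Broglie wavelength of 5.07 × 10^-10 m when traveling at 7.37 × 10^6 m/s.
1.77 × 10^-31 kg

From the de Broglie relation λ = h/(mv), we solve for m:

m = h/(λv)
m = (6.626 × 10^-34 J·s) / (5.07 × 10^-10 m × 7.37 × 10^6 m/s)
m = 1.77 × 10^-31 kg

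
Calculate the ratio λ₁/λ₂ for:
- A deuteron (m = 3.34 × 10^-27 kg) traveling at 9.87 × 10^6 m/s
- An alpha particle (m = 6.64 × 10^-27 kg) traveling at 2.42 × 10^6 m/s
λ₁/λ₂ = 0.487

Using λ = h/(mv):

λ₁ = h/(m₁v₁) = 2.01 × 10^-14 m
λ₂ = h/(m₂v₂) = 4.12 × 10^-14 m

Ratio λ₁/λ₂ = (m₂v₂)/(m₁v₁)
         = (6.64 × 10^-27 kg × 2.42 × 10^6 m/s) / (3.34 × 10^-27 kg × 9.87 × 10^6 m/s)
         = 0.487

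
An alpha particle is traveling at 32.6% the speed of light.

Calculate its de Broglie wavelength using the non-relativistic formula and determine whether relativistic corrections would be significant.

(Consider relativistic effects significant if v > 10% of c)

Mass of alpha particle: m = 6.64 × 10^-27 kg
Yes, relativistic corrections are needed.

Using the non-relativistic de Broglie formula λ = h/(mv):

v = 32.6% × c = 9.773 × 10^7 m/s

λ = h/(mv)
λ = (6.626 × 10^-34 J·s) / (6.64 × 10^-27 kg × 9.773 × 10^7 m/s)
λ = 1.02 × 10^-15 m

Since v = 32.6% of c > 10% of c, relativistic corrections ARE significant and the actual wavelength would differ from this non-relativistic estimate.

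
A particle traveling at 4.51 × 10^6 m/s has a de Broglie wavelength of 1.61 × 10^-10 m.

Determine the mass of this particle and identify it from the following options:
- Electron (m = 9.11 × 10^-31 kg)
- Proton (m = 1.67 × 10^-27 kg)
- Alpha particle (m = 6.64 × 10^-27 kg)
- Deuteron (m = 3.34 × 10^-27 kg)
The particle is an electron.

From λ = h/(mv), solve for mass:

m = h/(λv)
m = (6.626 × 10^-34 J·s) / (1.61 × 10^-10 m × 4.51 × 10^6 m/s)
m = 9.13 × 10^-31 kg

Comparing with the listed masses, this is closest to an electron.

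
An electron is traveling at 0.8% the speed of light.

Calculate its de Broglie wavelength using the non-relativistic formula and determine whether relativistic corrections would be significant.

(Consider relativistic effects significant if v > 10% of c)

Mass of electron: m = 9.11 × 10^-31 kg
No, relativistic corrections are not needed.

Using the non-relativistic de Broglie formula λ = h/(mv):

v = 0.8% × c = 2.398 × 10^6 m/s

λ = h/(mv)
λ = (6.626 × 10^-34 J·s) / (9.11 × 10^-31 kg × 2.398 × 10^6 m/s)
λ = 3.03 × 10^-10 m

Since v = 0.8% of c < 10% of c, relativistic corrections are NOT significant and this non-relativistic result is a good approximation.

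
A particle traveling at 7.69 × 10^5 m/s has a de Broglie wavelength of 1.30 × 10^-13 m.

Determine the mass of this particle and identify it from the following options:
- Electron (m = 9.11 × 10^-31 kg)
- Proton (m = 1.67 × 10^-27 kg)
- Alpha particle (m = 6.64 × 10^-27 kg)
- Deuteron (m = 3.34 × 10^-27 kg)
The particle is an alpha particle.

From λ = h/(mv), solve for mass:

m = h/(λv)
m = (6.626 × 10^-34 J·s) / (1.30 × 10^-13 m × 7.69 × 10^5 m/s)
m = 6.63 × 10^-27 kg

Comparing with the listed masses, this is closest to an alpha particle.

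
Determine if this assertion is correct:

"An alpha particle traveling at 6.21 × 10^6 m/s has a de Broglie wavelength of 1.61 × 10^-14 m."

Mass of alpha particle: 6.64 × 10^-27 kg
True

The claim is correct.

Using λ = h/(mv):
λ = (6.626 × 10^-34 J·s) / (6.64 × 10^-27 kg × 6.21 × 10^6 m/s)
λ = 1.61 × 10^-14 m

This matches the claimed value.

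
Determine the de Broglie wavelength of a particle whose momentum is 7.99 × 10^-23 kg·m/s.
8.29 × 10^-12 m

Using the de Broglie relation λ = h/p:

λ = h/p
λ = (6.626 × 10^-34 J·s) / (7.99 × 10^-23 kg·m/s)
λ = 8.29 × 10^-12 m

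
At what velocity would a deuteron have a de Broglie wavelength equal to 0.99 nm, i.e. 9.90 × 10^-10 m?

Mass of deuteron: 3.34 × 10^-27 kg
2.00 × 10^2 m/s

From λ = h/(mv), solve for v:

v = h/(mλ)
v = (6.626 × 10^-34 J·s) / (3.34 × 10^-27 kg × 9.90 × 10^-10 m)
v = 2.00 × 10^2 m/s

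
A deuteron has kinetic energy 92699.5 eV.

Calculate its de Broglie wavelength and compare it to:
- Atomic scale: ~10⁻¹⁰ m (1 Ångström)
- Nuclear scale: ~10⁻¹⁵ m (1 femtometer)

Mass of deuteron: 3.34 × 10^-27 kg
λ = 6.65 × 10^-14 m, which is between nuclear and atomic scales.

Using λ = h/√(2mKE):

KE = 92699.5 eV = 1.485 × 10^-14 J

λ = h/√(2mKE)
λ = (6.626 × 10^-34 J·s) / √(2 × 3.34 × 10^-27 kg × 1.485 × 10^-14 J)
λ = 6.65 × 10^-14 m

Comparison:
- Atomic scale (10⁻¹⁰ m): λ is 0.00067× this size
- Nuclear scale (10⁻¹⁵ m): λ is 67× this size

The wavelength is between nuclear and atomic scales.

This wavelength is appropriate for probing atomic structure but too large for nuclear physics experiments.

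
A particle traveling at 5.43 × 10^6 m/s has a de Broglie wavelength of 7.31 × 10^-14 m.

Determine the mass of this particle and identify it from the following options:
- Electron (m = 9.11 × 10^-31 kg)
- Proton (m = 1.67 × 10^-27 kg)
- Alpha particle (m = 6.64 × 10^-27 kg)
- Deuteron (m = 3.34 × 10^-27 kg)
The particle is a proton.

From λ = h/(mv), solve for mass:

m = h/(λv)
m = (6.626 × 10^-34 J·s) / (7.31 × 10^-14 m × 5.43 × 10^6 m/s)
m = 1.67 × 10^-27 kg

Comparing with the listed masses, this is closest to a proton.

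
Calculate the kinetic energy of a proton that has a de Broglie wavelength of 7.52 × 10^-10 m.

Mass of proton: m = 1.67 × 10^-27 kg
2.32 × 10^-22 J (or 1.45 × 10^-3 eV)

From λ = h/√(2mKE), we solve for KE:

λ² = h²/(2mKE)
KE = h²/(2mλ²)
KE = (6.626 × 10^-34 J·s)² / (2 × 1.67 × 10^-27 kg × (7.52 × 10^-10 m)²)
KE = 2.32 × 10^-22 J
KE = 1.45 × 10^-3 eV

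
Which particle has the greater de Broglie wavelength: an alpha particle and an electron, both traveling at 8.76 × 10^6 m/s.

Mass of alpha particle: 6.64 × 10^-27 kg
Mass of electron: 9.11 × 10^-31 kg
The electron has the longer wavelength.

Using λ = h/(mv), since both particles have the same velocity, the wavelength depends only on mass.

For alpha particle: λ₁ = h/(m₁v) = 1.14 × 10^-14 m
For electron: λ₂ = h/(m₂v) = 8.30 × 10^-11 m

Since λ ∝ 1/m at constant velocity, the lighter particle has the longer wavelength.

The electron has the longer de Broglie wavelength.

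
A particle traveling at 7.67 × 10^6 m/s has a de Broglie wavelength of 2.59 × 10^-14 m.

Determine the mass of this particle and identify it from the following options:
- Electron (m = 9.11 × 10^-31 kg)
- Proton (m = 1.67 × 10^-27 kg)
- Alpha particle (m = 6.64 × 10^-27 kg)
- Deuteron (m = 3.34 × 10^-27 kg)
The particle is a deuteron.

From λ = h/(mv), solve for mass:

m = h/(λv)
m = (6.626 × 10^-34 J·s) / (2.59 × 10^-14 m × 7.67 × 10^6 m/s)
m = 3.34 × 10^-27 kg

Comparing with the listed masses, this is closest to a deuteron.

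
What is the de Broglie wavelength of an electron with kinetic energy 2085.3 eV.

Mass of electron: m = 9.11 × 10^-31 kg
2.69 × 10^-11 m

Using λ = h/√(2mKE):

First convert KE to Joules: KE = 2085.3 eV = 3.341 × 10^-16 J

λ = h/√(2mKE)
λ = (6.626 × 10^-34 J·s) / √(2 × 9.11 × 10^-31 kg × 3.341 × 10^-16 J)
λ = 2.69 × 10^-11 m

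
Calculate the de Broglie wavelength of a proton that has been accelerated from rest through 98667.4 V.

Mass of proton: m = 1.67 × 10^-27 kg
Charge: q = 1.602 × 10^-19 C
9.12 × 10^-14 m

When a particle is accelerated through voltage V, it gains kinetic energy KE = qV.

The de Broglie wavelength is then λ = h/√(2mqV):

λ = h/√(2mqV)
λ = (6.626 × 10^-34 J·s) / √(2 × 1.67 × 10^-27 kg × 1.602 × 10^-19 C × 98667.4 V)
λ = 9.12 × 10^-14 m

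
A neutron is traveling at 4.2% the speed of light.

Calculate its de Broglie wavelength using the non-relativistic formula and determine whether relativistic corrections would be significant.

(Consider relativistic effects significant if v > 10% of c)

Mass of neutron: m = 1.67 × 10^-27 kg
No, relativistic corrections are not needed.

Using the non-relativistic de Broglie formula λ = h/(mv):

v = 4.2% × c = 1.259 × 10^7 m/s

λ = h/(mv)
λ = (6.626 × 10^-34 J·s) / (1.67 × 10^-27 kg × 1.259 × 10^7 m/s)
λ = 3.15 × 10^-14 m

Since v = 4.2% of c < 10% of c, relativistic corrections are NOT significant and this non-relativistic result is a good approximation.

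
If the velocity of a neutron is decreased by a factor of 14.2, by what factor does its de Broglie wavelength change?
The wavelength increases by a factor of 14.2.

From λ = h/(mv), the wavelength is inversely proportional to velocity:

λ ∝ 1/v

If v → v/14.2, then λ → 14.2λ

When velocity is decreased by a factor of 14.2, the wavelength increases by a factor of 14.2.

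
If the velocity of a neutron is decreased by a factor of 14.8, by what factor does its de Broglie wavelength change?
The wavelength increases by a factor of 14.8.

From λ = h/(mv), the wavelength is inversely proportional to velocity:

λ ∝ 1/v

If v → v/14.8, then λ → 14.8λ

When velocity is decreased by a factor of 14.8, the wavelength increases by a factor of 14.8.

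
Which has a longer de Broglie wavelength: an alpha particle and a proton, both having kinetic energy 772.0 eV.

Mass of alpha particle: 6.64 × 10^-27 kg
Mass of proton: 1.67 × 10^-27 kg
The proton has the longer wavelength.

Using λ = h/√(2mKE):

For alpha particle: λ₁ = h/√(2m₁KE) = 5.17 × 10^-13 m
For proton: λ₂ = h/√(2m₂KE) = 1.03 × 10^-12 m

Since λ ∝ 1/√m at constant kinetic energy, the lighter particle has the longer wavelength.

The proton has the longer de Broglie wavelength.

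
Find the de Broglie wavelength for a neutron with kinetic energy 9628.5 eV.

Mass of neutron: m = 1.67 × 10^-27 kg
2.92 × 10^-13 m

Using λ = h/√(2mKE):

First convert KE to Joules: KE = 9628.5 eV = 1.543 × 10^-15 J

λ = h/√(2mKE)
λ = (6.626 × 10^-34 J·s) / √(2 × 1.67 × 10^-27 kg × 1.543 × 10^-15 J)
λ = 2.92 × 10^-13 m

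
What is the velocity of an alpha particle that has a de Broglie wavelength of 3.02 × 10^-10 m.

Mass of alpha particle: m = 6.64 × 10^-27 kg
3.30 × 10^2 m/s

From the de Broglie relation λ = h/(mv), we solve for v:

v = h/(mλ)
v = (6.626 × 10^-34 J·s) / (6.64 × 10^-27 kg × 3.02 × 10^-10 m)
v = 3.30 × 10^2 m/s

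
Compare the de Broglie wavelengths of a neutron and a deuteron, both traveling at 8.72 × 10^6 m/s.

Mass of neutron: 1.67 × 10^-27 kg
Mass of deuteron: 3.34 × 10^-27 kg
The neutron has the longer wavelength.

Using λ = h/(mv), since both particles have the same velocity, the wavelength depends only on mass.

For neutron: λ₁ = h/(m₁v) = 4.55 × 10^-14 m
For deuteron: λ₂ = h/(m₂v) = 2.28 × 10^-14 m

Since λ ∝ 1/m at constant velocity, the lighter particle has the longer wavelength.

The neutron has the longer de Broglie wavelength.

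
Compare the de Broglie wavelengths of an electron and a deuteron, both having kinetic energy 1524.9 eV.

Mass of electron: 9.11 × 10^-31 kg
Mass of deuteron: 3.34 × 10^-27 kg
The electron has the longer wavelength.

Using λ = h/√(2mKE):

For electron: λ₁ = h/√(2m₁KE) = 3.14 × 10^-11 m
For deuteron: λ₂ = h/√(2m₂KE) = 5.19 × 10^-13 m

Since λ ∝ 1/√m at constant kinetic energy, the lighter particle has the longer wavelength.

The electron has the longer de Broglie wavelength.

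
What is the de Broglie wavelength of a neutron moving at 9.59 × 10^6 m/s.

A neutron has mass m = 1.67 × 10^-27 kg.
4.14 × 10^-14 m

Using the de Broglie relation λ = h/(mv):

λ = h/(mv)
λ = (6.626 × 10^-34 J·s) / (1.67 × 10^-27 kg × 9.59 × 10^6 m/s)
λ = 4.14 × 10^-14 m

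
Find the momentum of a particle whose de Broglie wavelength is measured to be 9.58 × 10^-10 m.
6.92 × 10^-25 kg·m/s

From the de Broglie relation λ = h/p, we solve for p:

p = h/λ
p = (6.626 × 10^-34 J·s) / (9.58 × 10^-10 m)
p = 6.92 × 10^-25 kg·m/s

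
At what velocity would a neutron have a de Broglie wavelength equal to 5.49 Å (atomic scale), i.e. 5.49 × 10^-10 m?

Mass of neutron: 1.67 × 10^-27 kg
7.23 × 10^2 m/s

From λ = h/(mv), solve for v:

v = h/(mλ)
v = (6.626 × 10^-34 J·s) / (1.67 × 10^-27 kg × 5.49 × 10^-10 m)
v = 7.23 × 10^2 m/s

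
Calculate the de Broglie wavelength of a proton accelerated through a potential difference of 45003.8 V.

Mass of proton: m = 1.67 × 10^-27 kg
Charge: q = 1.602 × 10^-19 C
1.35 × 10^-13 m

When a particle is accelerated through voltage V, it gains kinetic energy KE = qV.

The de Broglie wavelength is then λ = h/√(2mqV):

λ = h/√(2mqV)
λ = (6.626 × 10^-34 J·s) / √(2 × 1.67 × 10^-27 kg × 1.602 × 10^-19 C × 45003.8 V)
λ = 1.35 × 10^-13 m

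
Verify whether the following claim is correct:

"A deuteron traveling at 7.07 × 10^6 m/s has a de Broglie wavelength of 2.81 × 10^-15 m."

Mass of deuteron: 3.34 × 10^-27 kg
False

The claim is incorrect.

Using λ = h/(mv):
λ = (6.626 × 10^-34 J·s) / (3.34 × 10^-27 kg × 7.07 × 10^6 m/s)
λ = 2.81 × 10^-14 m

The actual wavelength differs from the claimed 2.81 × 10^-15 m.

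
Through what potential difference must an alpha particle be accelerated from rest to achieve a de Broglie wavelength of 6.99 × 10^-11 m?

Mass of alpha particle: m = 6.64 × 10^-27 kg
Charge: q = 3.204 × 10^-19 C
2.11 × 10^-2 V

From λ = h/√(2mqV), we solve for V:

λ² = h²/(2mqV)
V = h²/(2mqλ²)
V = (6.626 × 10^-34 J·s)² / (2 × 6.64 × 10^-27 kg × 3.204 × 10^-19 C × (6.99 × 10^-11 m)²)
V = 2.11 × 10^-2 V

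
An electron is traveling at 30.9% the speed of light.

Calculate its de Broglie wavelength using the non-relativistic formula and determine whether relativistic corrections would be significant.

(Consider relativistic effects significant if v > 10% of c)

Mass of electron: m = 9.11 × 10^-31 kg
Yes, relativistic corrections are needed.

Using the non-relativistic de Broglie formula λ = h/(mv):

v = 30.9% × c = 9.264 × 10^7 m/s

λ = h/(mv)
λ = (6.626 × 10^-34 J·s) / (9.11 × 10^-31 kg × 9.264 × 10^7 m/s)
λ = 7.85 × 10^-12 m

Since v = 30.9% of c > 10% of c, relativistic corrections ARE significant and the actual wavelength would differ from this non-relativistic estimate.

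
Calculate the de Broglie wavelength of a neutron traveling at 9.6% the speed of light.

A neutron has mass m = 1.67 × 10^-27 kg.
1.38 × 10^-14 m

Using the de Broglie relation λ = h/(mv):

v = 9.6% × c = 2.878 × 10^7 m/s

λ = h/(mv)
λ = (6.626 × 10^-34 J·s) / (1.67 × 10^-27 kg × 2.878 × 10^7 m/s)
λ = 1.38 × 10^-14 m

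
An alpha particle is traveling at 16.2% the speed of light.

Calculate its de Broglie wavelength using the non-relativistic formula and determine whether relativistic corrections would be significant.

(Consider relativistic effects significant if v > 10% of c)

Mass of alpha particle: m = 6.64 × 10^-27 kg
Yes, relativistic corrections are needed.

Using the non-relativistic de Broglie formula λ = h/(mv):

v = 16.2% × c = 4.857 × 10^7 m/s

λ = h/(mv)
λ = (6.626 × 10^-34 J·s) / (6.64 × 10^-27 kg × 4.857 × 10^7 m/s)
λ = 2.05 × 10^-15 m

Since v = 16.2% of c > 10% of c, relativistic corrections ARE significant and the actual wavelength would differ from this non-relativistic estimate.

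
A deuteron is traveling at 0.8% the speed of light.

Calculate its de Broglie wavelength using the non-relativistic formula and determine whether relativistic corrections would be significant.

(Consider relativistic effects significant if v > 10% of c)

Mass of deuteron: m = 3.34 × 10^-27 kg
No, relativistic corrections are not needed.

Using the non-relativistic de Broglie formula λ = h/(mv):

v = 0.8% × c = 2.398 × 10^6 m/s

λ = h/(mv)
λ = (6.626 × 10^-34 J·s) / (3.34 × 10^-27 kg × 2.398 × 10^6 m/s)
λ = 8.27 × 10^-14 m

Since v = 0.8% of c < 10% of c, relativistic corrections are NOT significant and this non-relativistic result is a good approximation.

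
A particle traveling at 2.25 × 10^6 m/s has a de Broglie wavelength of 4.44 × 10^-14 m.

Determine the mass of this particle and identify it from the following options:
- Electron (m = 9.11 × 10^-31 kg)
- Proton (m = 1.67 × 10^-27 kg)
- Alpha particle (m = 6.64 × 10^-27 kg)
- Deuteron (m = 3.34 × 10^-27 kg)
The particle is an alpha particle.

From λ = h/(mv), solve for mass:

m = h/(λv)
m = (6.626 × 10^-34 J·s) / (4.44 × 10^-14 m × 2.25 × 10^6 m/s)
m = 6.63 × 10^-27 kg

Comparing with the listed masses, this is closest to an alpha particle.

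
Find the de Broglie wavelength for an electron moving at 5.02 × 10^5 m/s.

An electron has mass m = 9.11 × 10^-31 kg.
1.45 × 10^-9 m

Using the de Broglie relation λ = h/(mv):

λ = h/(mv)
λ = (6.626 × 10^-34 J·s) / (9.11 × 10^-31 kg × 5.02 × 10^5 m/s)
λ = 1.45 × 10^-9 m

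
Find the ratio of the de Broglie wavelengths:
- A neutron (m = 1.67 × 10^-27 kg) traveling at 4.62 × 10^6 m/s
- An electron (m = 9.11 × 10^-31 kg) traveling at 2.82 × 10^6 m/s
λ₁/λ₂ = 3.33 × 10^-4

Using λ = h/(mv):

λ₁ = h/(m₁v₁) = 8.59 × 10^-14 m
λ₂ = h/(m₂v₂) = 2.58 × 10^-10 m

Ratio λ₁/λ₂ = (m₂v₂)/(m₁v₁)
         = (9.11 × 10^-31 kg × 2.82 × 10^6 m/s) / (1.67 × 10^-27 kg × 4.62 × 10^6 m/s)
         = 3.33 × 10^-4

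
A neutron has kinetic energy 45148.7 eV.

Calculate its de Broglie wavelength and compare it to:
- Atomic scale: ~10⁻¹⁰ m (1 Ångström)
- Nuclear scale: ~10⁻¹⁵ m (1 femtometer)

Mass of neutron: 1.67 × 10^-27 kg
λ = 1.35 × 10^-13 m, which is between nuclear and atomic scales.

Using λ = h/√(2mKE):

KE = 45148.7 eV = 7.234 × 10^-15 J

λ = h/√(2mKE)
λ = (6.626 × 10^-34 J·s) / √(2 × 1.67 × 10^-27 kg × 7.234 × 10^-15 J)
λ = 1.35 × 10^-13 m

Comparison:
- Atomic scale (10⁻¹⁰ m): λ is 0.0013× this size
- Nuclear scale (10⁻¹⁵ m): λ is 1.3e+02× this size

The wavelength is between nuclear and atomic scales.

This wavelength is appropriate for probing atomic structure but too large for nuclear physics experiments.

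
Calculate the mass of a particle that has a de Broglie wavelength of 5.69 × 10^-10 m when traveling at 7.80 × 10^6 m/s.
1.49 × 10^-31 kg

From the de Broglie relation λ = h/(mv), we solve for m:

m = h/(λv)
m = (6.626 × 10^-34 J·s) / (5.69 × 10^-10 m × 7.80 × 10^6 m/s)
m = 1.49 × 10^-31 kg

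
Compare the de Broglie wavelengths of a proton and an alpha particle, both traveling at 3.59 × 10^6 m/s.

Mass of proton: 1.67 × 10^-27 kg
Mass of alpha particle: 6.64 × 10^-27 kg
The proton has the longer wavelength.

Using λ = h/(mv), since both particles have the same velocity, the wavelength depends only on mass.

For proton: λ₁ = h/(m₁v) = 1.11 × 10^-13 m
For alpha particle: λ₂ = h/(m₂v) = 2.78 × 10^-14 m

Since λ ∝ 1/m at constant velocity, the lighter particle has the longer wavelength.

The proton has the longer de Broglie wavelength.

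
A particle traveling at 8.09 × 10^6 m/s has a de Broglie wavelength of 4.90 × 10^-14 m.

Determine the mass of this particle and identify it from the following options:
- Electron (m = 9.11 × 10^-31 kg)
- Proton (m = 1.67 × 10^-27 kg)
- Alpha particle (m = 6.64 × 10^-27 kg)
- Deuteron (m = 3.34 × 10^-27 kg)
The particle is a proton.

From λ = h/(mv), solve for mass:

m = h/(λv)
m = (6.626 × 10^-34 J·s) / (4.90 × 10^-14 m × 8.09 × 10^6 m/s)
m = 1.67 × 10^-27 kg

Comparing with the listed masses, this is closest to a proton.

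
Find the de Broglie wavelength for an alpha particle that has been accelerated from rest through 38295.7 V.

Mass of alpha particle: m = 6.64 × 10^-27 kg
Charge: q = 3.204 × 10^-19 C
5.19 × 10^-14 m

When a particle is accelerated through voltage V, it gains kinetic energy KE = qV.

The de Broglie wavelength is then λ = h/√(2mqV):

λ = h/√(2mqV)
λ = (6.626 × 10^-34 J·s) / √(2 × 6.64 × 10^-27 kg × 3.204 × 10^-19 C × 38295.7 V)
λ = 5.19 × 10^-14 m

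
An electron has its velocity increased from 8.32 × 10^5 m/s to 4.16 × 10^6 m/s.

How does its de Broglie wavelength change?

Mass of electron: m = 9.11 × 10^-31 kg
The wavelength decreases by a factor of 5.

Using λ = h/(mv):

Initial wavelength: λ₁ = h/(mv₁) = 8.74 × 10^-10 m
Final wavelength: λ₂ = h/(mv₂) = 1.75 × 10^-10 m

Since λ ∝ 1/v, when velocity increases by a factor of 5, the wavelength decreases by a factor of 5.

λ₂/λ₁ = v₁/v₂ = 1/5

The wavelength decreases by a factor of 5.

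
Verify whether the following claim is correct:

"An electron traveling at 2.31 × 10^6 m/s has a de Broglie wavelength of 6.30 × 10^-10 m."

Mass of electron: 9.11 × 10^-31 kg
False

The claim is incorrect.

Using λ = h/(mv):
λ = (6.626 × 10^-34 J·s) / (9.11 × 10^-31 kg × 2.31 × 10^6 m/s)
λ = 3.15 × 10^-10 m

The actual wavelength differs from the claimed 6.30 × 10^-10 m.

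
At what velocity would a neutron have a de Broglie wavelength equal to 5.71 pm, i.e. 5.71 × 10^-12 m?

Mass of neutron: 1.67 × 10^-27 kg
6.95 × 10^4 m/s

From λ = h/(mv), solve for v:

v = h/(mλ)
v = (6.626 × 10^-34 J·s) / (1.67 × 10^-27 kg × 5.71 × 10^-12 m)
v = 6.95 × 10^4 m/s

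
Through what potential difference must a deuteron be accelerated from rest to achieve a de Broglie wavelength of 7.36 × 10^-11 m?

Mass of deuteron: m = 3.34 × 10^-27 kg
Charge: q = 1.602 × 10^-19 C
7.57 × 10^-2 V

From λ = h/√(2mqV), we solve for V:

λ² = h²/(2mqV)
V = h²/(2mqλ²)
V = (6.626 × 10^-34 J·s)² / (2 × 3.34 × 10^-27 kg × 1.602 × 10^-19 C × (7.36 × 10^-11 m)²)
V = 7.57 × 10^-2 V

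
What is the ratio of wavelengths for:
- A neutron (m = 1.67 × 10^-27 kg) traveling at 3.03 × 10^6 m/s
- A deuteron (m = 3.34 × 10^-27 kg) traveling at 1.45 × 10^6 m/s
λ₁/λ₂ = 0.957

Using λ = h/(mv):

λ₁ = h/(m₁v₁) = 1.31 × 10^-13 m
λ₂ = h/(m₂v₂) = 1.37 × 10^-13 m

Ratio λ₁/λ₂ = (m₂v₂)/(m₁v₁)
         = (3.34 × 10^-27 kg × 1.45 × 10^6 m/s) / (1.67 × 10^-27 kg × 3.03 × 10^6 m/s)
         = 0.957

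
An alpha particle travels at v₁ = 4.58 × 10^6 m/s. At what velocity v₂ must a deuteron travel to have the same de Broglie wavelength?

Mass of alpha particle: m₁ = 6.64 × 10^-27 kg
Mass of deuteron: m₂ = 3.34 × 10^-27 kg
v₂ = 9.11 × 10^6 m/s

For equal de Broglie wavelengths: λ₁ = λ₂

h/(m₁v₁) = h/(m₂v₂)
m₁v₁ = m₂v₂
v₂ = v₁ · (m₁/m₂)

v₂ = 4.58 × 10^6 m/s × (6.64 × 10^-27 kg / 3.34 × 10^-27 kg)
v₂ = 9.11 × 10^6 m/s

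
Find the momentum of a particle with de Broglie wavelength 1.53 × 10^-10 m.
4.33 × 10^-24 kg·m/s

From the de Broglie relation λ = h/p, we solve for p:

p = h/λ
p = (6.626 × 10^-34 J·s) / (1.53 × 10^-10 m)
p = 4.33 × 10^-24 kg·m/s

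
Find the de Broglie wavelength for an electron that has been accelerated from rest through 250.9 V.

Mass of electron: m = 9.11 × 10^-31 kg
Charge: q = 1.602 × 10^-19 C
7.74 × 10^-11 m

When a particle is accelerated through voltage V, it gains kinetic energy KE = qV.

The de Broglie wavelength is then λ = h/√(2mqV):

λ = h/√(2mqV)
λ = (6.626 × 10^-34 J·s) / √(2 × 9.11 × 10^-31 kg × 1.602 × 10^-19 C × 250.9 V)
λ = 7.74 × 10^-11 m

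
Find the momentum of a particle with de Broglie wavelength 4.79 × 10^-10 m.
1.38 × 10^-24 kg·m/s

From the de Broglie relation λ = h/p, we solve for p:

p = h/λ
p = (6.626 × 10^-34 J·s) / (4.79 × 10^-10 m)
p = 1.38 × 10^-24 kg·m/s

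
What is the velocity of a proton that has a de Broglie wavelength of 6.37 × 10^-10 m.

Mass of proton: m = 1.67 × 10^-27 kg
6.23 × 10^2 m/s

From the de Broglie relation λ = h/(mv), we solve for v:

v = h/(mλ)
v = (6.626 × 10^-34 J·s) / (1.67 × 10^-27 kg × 6.37 × 10^-10 m)
v = 6.23 × 10^2 m/s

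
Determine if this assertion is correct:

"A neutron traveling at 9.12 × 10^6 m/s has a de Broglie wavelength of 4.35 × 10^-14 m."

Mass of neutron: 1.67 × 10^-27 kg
True

The claim is correct.

Using λ = h/(mv):
λ = (6.626 × 10^-34 J·s) / (1.67 × 10^-27 kg × 9.12 × 10^6 m/s)
λ = 4.35 × 10^-14 m

This matches the claimed value.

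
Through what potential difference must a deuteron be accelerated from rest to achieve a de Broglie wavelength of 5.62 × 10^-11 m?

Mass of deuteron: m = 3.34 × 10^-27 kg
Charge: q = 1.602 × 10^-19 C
1.30 × 10^-1 V

From λ = h/√(2mqV), we solve for V:

λ² = h²/(2mqV)
V = h²/(2mqλ²)
V = (6.626 × 10^-34 J·s)² / (2 × 3.34 × 10^-27 kg × 1.602 × 10^-19 C × (5.62 × 10^-11 m)²)
V = 1.30 × 10^-1 V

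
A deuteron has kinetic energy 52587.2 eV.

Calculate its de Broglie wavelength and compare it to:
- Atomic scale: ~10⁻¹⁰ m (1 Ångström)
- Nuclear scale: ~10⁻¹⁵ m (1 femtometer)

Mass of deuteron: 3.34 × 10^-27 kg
λ = 8.83 × 10^-14 m, which is between nuclear and atomic scales.

Using λ = h/√(2mKE):

KE = 52587.2 eV = 8.425 × 10^-15 J

λ = h/√(2mKE)
λ = (6.626 × 10^-34 J·s) / √(2 × 3.34 × 10^-27 kg × 8.425 × 10^-15 J)
λ = 8.83 × 10^-14 m

Comparison:
- Atomic scale (10⁻¹⁰ m): λ is 0.00088× this size
- Nuclear scale (10⁻¹⁵ m): λ is 88× this size

The wavelength is between nuclear and atomic scales.

This wavelength is appropriate for probing atomic structure but too large for nuclear physics experiments.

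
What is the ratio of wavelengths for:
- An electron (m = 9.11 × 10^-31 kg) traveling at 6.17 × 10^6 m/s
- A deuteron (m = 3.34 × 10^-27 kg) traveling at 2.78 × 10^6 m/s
λ₁/λ₂ = 1.65 × 10^3

Using λ = h/(mv):

λ₁ = h/(m₁v₁) = 1.18 × 10^-10 m
λ₂ = h/(m₂v₂) = 7.14 × 10^-14 m

Ratio λ₁/λ₂ = (m₂v₂)/(m₁v₁)
         = (3.34 × 10^-27 kg × 2.78 × 10^6 m/s) / (9.11 × 10^-31 kg × 6.17 × 10^6 m/s)
         = 1.65 × 10^3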